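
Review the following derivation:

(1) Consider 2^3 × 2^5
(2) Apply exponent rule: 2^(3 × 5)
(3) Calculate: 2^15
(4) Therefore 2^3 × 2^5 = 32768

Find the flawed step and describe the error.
Step 2: Apply exponent rule: 2^(3 × 5)

Step 2 incorrectly states that a^b × a^c = a^(b×c). The correct rule is a^b × a^c = a^(b+c). The actual value is 2^3 × 2^5 = 2^8 = 256, not 2^15 = 32768.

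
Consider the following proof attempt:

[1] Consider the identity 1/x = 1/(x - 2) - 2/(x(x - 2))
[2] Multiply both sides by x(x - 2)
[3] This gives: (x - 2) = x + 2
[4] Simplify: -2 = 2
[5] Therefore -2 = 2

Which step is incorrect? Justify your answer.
Step 3: This gives: (x - 2) = x + 2

Step 3 makes a sign error when clearing denominators. Multiplying -2/(x(x - 2)) by x(x - 2) gives -2, not +2. The correct result is (x - 2) = x - 2, which is trivially true, not (x - 2) = x + 2. (Step 1 is a valid identity: 1/(x - 2) - 2/(x(x - 2)) = (x - 2)/(x(x - 2)) = 1/x.)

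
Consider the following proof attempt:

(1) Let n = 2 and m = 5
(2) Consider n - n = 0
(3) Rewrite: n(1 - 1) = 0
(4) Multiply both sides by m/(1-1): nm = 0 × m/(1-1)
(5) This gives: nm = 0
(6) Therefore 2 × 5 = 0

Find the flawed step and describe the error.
Step 4: Multiply both sides by m/(1-1): nm = 0 × m/(1-1)

Step 4 multiplies both sides by m/(1-1). However, 1-1 = 0, so this is multiplication by m/0, which is undefined. We cannot multiply by an undefined expression.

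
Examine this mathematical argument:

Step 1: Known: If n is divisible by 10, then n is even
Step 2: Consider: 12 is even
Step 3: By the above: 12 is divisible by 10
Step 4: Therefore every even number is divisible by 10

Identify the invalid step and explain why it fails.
Step 3: By the above: 12 is divisible by 10

Step 3 commits the fallacy of affirming the consequent. The known fact 'divisible by 10 → even' does NOT imply 'even → divisible by 10'. That would be the converse, which is false. For example, 12 is even but 12 ÷ 10 = 1.20, which is not an integer.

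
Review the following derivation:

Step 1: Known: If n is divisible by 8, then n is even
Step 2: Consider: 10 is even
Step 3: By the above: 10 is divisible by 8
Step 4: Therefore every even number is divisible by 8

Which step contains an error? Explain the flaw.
Step 3: By the above: 10 is divisible by 8

Step 3 commits the fallacy of affirming the consequent. The known fact 'divisible by 8 → even' does NOT imply 'even → divisible by 8'. That would be the converse, which is false. For example, 10 is even but 10 ÷ 8 = 1.25, which is not an integer.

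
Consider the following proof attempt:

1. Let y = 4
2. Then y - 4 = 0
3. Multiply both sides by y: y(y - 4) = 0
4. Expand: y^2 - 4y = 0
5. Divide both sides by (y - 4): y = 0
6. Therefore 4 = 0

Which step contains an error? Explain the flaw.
Step 5: Divide both sides by (y - 4): y = 0

Step 5 divides both sides by (y - 4). However, since y = 4, we have (y - 4) = 0. Division by zero is undefined, making this step invalid.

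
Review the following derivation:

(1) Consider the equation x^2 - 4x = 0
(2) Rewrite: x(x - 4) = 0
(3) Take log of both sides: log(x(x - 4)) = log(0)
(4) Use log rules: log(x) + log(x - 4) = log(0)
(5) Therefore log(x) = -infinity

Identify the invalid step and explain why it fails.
Step 3: Take log of both sides: log(x(x - 4)) = log(0)

Step 3 takes the logarithm of both sides, resulting in log(0) on the right side. The logarithm is only defined for positive numbers; log(0) is undefined (approaches negative infinity). This operation is invalid.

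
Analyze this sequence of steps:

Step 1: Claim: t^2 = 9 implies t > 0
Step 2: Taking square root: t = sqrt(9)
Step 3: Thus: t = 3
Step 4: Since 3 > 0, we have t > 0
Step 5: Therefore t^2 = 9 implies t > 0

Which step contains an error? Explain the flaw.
Step 2: Taking square root: t = sqrt(9)

Step 2 takes the square root and assumes the positive root only. The equation t^2 = 9 actually has two solutions: t = 3 and t = -3. The proof silently assumes t > 0 without justification, then uses this assumption to conclude t > 0, which is circular. The counterexample t = -3 shows the claim is false.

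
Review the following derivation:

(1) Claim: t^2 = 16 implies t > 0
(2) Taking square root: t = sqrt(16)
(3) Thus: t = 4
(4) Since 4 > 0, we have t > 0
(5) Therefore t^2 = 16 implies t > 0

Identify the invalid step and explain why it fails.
Step 2: Taking square root: t = sqrt(16)

Step 2 takes the square root and assumes the positive root only. The equation t^2 = 16 actually has two solutions: t = 4 and t = -4. The proof silently assumes t > 0 without justification, then uses this assumption to conclude t > 0, which is circular. The counterexample t = -4 shows the claim is false.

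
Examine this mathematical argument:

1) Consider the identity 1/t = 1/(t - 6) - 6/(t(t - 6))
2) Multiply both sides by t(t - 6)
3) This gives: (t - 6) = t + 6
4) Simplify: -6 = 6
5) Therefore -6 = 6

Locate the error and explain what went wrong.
Step 3: This gives: (t - 6) = t + 6

Step 3 makes a sign error when clearing denominators. Multiplying -6/(t(t - 6)) by t(t - 6) gives -6, not +6. The correct result is (t - 6) = t - 6, which is trivially true, not (t - 6) = t + 6. (Step 1 is a valid identity: 1/(t - 6) - 6/(t(t - 6)) = (t - 6)/(t(t - 6)) = 1/t.)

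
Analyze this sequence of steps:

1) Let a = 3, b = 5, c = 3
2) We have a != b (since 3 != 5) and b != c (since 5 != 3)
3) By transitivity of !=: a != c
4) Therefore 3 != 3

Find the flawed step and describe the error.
Step 3: By transitivity of !=: a != c

Step 3 incorrectly applies transitivity to the '!=' relation. Transitivity states: if a R b and b R c, then a R c. However, '!=' is not transitive. Counterexample: 3 != 5 and 5 != 3, but 3 = 3 (both equal 3). Transitivity holds for relations like <, <=, =, but not for !=.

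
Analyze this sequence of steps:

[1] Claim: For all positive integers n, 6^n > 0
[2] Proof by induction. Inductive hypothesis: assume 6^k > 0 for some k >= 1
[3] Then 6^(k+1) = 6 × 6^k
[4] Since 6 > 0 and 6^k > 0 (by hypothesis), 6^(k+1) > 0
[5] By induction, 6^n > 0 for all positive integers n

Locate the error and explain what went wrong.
Step 5: By induction, 6^n > 0 for all positive integers n

Step 5 concludes the proof by induction, but no base case was ever established. A valid induction proof requires: (1) a base case proving 6^1 > 0, and (2) an inductive step showing IF 6^k > 0 THEN 6^(k+1) > 0. Steps 2-4 correctly establish the inductive step, but without the base case the conclusion in step 5 does not follow.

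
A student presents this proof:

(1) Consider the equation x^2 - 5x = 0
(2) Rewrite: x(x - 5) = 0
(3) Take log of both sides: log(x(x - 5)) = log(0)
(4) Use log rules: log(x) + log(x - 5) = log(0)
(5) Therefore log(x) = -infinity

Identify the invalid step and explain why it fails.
Step 3: Take log of both sides: log(x(x - 5)) = log(0)

Step 3 takes the logarithm of both sides, resulting in log(0) on the right side. The logarithm is only defined for positive numbers; log(0) is undefined (approaches negative infinity). This operation is invalid.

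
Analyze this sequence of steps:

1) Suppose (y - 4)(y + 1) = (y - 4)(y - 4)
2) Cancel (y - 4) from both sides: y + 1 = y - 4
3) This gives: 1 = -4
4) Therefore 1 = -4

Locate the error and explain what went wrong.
Step 2: Cancel (y - 4) from both sides: y + 1 = y - 4

Step 2 cancels (y - 4) from both sides. This is only valid if (y - 4) ≠ 0, i.e., y ≠ 4. When y = 4, both sides equal zero regardless of the other factors. The correct approach requires considering y = 4 as a separate case.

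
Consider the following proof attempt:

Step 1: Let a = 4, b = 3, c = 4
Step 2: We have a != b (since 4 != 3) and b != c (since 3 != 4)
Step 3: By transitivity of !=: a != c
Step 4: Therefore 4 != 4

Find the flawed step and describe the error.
Step 3: By transitivity of !=: a != c

Step 3 incorrectly applies transitivity to the '!=' relation. Transitivity states: if a R b and b R c, then a R c. However, '!=' is not transitive. Counterexample: 4 != 3 and 3 != 4, but 4 = 4 (both equal 4). Transitivity holds for relations like <, <=, =, but not for !=.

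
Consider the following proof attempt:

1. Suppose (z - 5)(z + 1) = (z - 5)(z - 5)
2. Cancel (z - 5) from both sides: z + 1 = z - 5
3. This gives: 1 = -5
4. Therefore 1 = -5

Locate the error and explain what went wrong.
Step 2: Cancel (z - 5) from both sides: z + 1 = z - 5

Step 2 cancels (z - 5) from both sides. This is only valid if (z - 5) ≠ 0, i.e., z ≠ 5. When z = 5, both sides equal zero regardless of the other factors. The correct approach requires considering z = 5 as a separate case.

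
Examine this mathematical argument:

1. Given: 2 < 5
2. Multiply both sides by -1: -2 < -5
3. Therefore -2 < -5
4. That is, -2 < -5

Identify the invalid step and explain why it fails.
Step 2: Multiply both sides by -1: -2 < -5

Step 2 multiplies both sides by -1 but fails to reverse the inequality sign. When multiplying (or dividing) an inequality by a negative number, the direction must be reversed. Since 2 < 5, we should get -2 > -5, i.e., -2 > -5.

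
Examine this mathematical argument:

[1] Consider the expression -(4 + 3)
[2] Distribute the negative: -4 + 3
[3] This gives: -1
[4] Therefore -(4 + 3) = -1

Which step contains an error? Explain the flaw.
Step 2: Distribute the negative: -4 + 3

Step 2 incorrectly distributes the negative sign. The correct distribution is -(4 + 3) = -4 - 3 = -7. The negative must be applied to both terms, not just the first. The error treats -(4 + 3) as -4 + 3, which equals -1 instead of -7.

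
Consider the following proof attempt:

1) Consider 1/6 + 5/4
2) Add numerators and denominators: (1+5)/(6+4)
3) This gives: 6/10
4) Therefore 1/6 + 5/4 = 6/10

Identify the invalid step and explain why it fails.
Step 2: Add numerators and denominators: (1+5)/(6+4)

Step 2 incorrectly adds fractions by separately adding numerators and denominators. This is wrong. The correct method requires a common denominator: 1/6 + 5/4 = (1×4 + 5×6)/(6×4) = 34/24 = 17/12. The method used gives 6/10, which is different.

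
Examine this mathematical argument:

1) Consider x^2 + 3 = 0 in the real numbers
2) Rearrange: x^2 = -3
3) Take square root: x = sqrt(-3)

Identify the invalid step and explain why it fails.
Step 3: Take square root: x = sqrt(-3)

Step 3 takes the square root of -3, which is negative. In the real number system, the square root of a negative number is undefined. The equation x^2 + 3 = 0 has no real solutions. Square roots of negative numbers only exist in the complex numbers.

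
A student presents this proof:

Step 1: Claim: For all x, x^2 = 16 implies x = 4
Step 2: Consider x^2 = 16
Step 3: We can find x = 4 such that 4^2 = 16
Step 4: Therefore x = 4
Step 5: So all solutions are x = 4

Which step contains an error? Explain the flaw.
Step 4: Therefore x = 4

Step 4 incorrectly concludes that x = 4 is the only solution. The proof shows that x = 4 is A solution (existence), but does not show it is the ONLY solution (uniqueness). In fact, x = -4 is also a solution since (-4)^2 = 16. Finding one solution doesn't prove there are no others.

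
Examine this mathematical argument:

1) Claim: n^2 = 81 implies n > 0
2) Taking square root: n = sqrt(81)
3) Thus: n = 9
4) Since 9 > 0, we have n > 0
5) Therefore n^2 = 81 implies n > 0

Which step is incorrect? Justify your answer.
Step 2: Taking square root: n = sqrt(81)

Step 2 takes the square root and assumes the positive root only. The equation n^2 = 81 actually has two solutions: n = 9 and n = -9. The proof silently assumes n > 0 without justification, then uses this assumption to conclude n > 0, which is circular. The counterexample n = -9 shows the claim is false.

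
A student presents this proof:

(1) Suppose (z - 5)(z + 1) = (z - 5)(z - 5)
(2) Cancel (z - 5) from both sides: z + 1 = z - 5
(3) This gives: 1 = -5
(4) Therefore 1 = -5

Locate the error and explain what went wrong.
Step 2: Cancel (z - 5) from both sides: z + 1 = z - 5

Step 2 cancels (z - 5) from both sides. This is only valid if (z - 5) ≠ 0, i.e., z ≠ 5. When z = 5, both sides equal zero regardless of the other factors. The correct approach requires considering z = 5 as a separate case.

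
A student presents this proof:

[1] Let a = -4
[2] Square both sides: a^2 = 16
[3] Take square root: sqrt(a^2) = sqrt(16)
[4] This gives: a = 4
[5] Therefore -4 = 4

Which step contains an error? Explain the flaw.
Step 4: This gives: a = 4

Step 4 incorrectly states that sqrt(a^2) = a. The correct identity is sqrt(a^2) = |a|. Since a = -4 < 0, we have sqrt(a^2) = |-4| = 4, not a = -4.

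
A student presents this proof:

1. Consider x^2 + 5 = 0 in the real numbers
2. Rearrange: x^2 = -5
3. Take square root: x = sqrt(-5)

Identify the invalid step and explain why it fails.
Step 3: Take square root: x = sqrt(-5)

Step 3 takes the square root of -5, which is negative. In the real number system, the square root of a negative number is undefined. The equation x^2 + 5 = 0 has no real solutions. Square roots of negative numbers only exist in the complex numbers.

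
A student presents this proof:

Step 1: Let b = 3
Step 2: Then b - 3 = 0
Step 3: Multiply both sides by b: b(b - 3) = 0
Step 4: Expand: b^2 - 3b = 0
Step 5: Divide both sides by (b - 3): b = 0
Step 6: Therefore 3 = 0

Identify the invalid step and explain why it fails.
Step 5: Divide both sides by (b - 3): b = 0

Step 5 divides both sides by (b - 3). However, since b = 3, we have (b - 3) = 0. Division by zero is undefined, making this step invalid.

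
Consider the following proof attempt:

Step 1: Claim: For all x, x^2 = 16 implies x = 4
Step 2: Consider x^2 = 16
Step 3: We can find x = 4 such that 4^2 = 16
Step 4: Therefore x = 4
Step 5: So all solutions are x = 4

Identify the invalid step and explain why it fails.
Step 4: Therefore x = 4

Step 4 incorrectly concludes that x = 4 is the only solution. The proof shows that x = 4 is A solution (existence), but does not show it is the ONLY solution (uniqueness). In fact, x = -4 is also a solution since (-4)^2 = 16. Finding one solution doesn't prove there are no others.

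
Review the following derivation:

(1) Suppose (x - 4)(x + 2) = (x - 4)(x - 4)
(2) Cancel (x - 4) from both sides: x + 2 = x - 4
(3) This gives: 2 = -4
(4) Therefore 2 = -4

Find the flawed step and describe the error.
Step 2: Cancel (x - 4) from both sides: x + 2 = x - 4

Step 2 cancels (x - 4) from both sides. This is only valid if (x - 4) ≠ 0, i.e., x ≠ 4. When x = 4, both sides equal zero regardless of the other factors. The correct approach requires considering x = 4 as a separate case.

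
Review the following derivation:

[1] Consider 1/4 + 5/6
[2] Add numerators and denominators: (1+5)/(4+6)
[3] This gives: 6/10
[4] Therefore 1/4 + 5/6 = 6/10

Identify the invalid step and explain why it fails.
Step 2: Add numerators and denominators: (1+5)/(4+6)

Step 2 incorrectly adds fractions by separately adding numerators and denominators. This is wrong. The correct method requires a common denominator: 1/4 + 5/6 = (1×6 + 5×4)/(4×6) = 26/24 = 13/12. The method used gives 6/10, which is different.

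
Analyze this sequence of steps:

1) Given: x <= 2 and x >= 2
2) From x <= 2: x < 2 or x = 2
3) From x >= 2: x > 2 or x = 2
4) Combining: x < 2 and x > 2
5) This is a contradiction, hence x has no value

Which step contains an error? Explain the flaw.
Step 4: Combining: x < 2 and x > 2

Step 4 incorrectly combines the conditions. From x <= 2 and x >= 2, the intersection is x = 2. The error treats the 'or' cases as 'and' requirements. The correct conclusion is that x = 2 is the unique solution, not that no solution exists.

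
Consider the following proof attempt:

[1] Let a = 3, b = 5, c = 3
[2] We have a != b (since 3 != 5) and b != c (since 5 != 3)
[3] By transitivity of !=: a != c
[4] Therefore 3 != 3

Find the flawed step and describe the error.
Step 3: By transitivity of !=: a != c

Step 3 incorrectly applies transitivity to the '!=' relation. Transitivity states: if a R b and b R c, then a R c. However, '!=' is not transitive. Counterexample: 3 != 5 and 5 != 3, but 3 = 3 (both equal 3). Transitivity holds for relations like <, <=, =, but not for !=.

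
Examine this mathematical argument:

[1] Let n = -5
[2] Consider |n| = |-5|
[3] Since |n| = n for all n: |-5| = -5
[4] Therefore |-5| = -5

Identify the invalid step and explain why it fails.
Step 3: Since |n| = n for all n: |-5| = -5

Step 3 incorrectly states that |n| = n for all n. The correct definition is |n| = n when n >= 0, and |n| = -n when n < 0. Since -5 < 0, we have |-5| = -(-5) = 5, not -5.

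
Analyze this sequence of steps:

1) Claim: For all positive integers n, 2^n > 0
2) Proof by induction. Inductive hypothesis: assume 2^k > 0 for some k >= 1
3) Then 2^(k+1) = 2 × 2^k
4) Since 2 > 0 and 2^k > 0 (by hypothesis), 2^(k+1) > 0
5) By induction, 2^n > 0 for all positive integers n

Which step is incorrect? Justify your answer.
Step 5: By induction, 2^n > 0 for all positive integers n

Step 5 concludes the proof by induction, but no base case was ever established. A valid induction proof requires: (1) a base case proving 2^1 > 0, and (2) an inductive step showing IF 2^k > 0 THEN 2^(k+1) > 0. Steps 2-4 correctly establish the inductive step, but without the base case the conclusion in step 5 does not follow.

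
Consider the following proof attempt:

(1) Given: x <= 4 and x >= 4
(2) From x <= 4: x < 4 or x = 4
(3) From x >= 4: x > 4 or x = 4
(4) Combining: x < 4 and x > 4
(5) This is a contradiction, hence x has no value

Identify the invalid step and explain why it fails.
Step 4: Combining: x < 4 and x > 4

Step 4 incorrectly combines the conditions. From x <= 4 and x >= 4, the intersection is x = 4. The error treats the 'or' cases as 'and' requirements. The correct conclusion is that x = 4 is the unique solution, not that no solution exists.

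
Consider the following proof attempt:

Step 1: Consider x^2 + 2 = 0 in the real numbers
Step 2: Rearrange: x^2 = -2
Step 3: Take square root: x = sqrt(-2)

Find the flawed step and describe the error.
Step 3: Take square root: x = sqrt(-2)

Step 3 takes the square root of -2, which is negative. In the real number system, the square root of a negative number is undefined. The equation x^2 + 2 = 0 has no real solutions. Square roots of negative numbers only exist in the complex numbers.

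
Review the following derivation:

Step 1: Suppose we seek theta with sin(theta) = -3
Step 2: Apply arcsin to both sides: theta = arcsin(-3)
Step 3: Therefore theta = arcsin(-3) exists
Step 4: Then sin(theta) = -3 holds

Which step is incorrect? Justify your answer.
Step 2: Apply arcsin to both sides: theta = arcsin(-3)

Step 2 applies arcsin to -3. However, arcsin(x) is only defined for x in [-1, 1] because sin(theta) can only produce values in that range. Since |-3| > 1, arcsin(-3) is undefined. There is no angle whose sine equals -3.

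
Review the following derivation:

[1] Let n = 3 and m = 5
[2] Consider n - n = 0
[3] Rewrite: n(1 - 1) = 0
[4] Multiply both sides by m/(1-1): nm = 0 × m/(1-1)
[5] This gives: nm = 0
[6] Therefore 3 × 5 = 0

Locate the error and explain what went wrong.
Step 4: Multiply both sides by m/(1-1): nm = 0 × m/(1-1)

Step 4 multiplies both sides by m/(1-1). However, 1-1 = 0, so this is multiplication by m/0, which is undefined. We cannot multiply by an undefined expression.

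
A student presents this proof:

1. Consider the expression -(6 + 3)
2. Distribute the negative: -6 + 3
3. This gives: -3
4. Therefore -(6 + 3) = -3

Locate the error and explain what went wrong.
Step 2: Distribute the negative: -6 + 3

Step 2 incorrectly distributes the negative sign. The correct distribution is -(6 + 3) = -6 - 3 = -9. The negative must be applied to both terms, not just the first. The error treats -(6 + 3) as -6 + 3, which equals -3 instead of -9.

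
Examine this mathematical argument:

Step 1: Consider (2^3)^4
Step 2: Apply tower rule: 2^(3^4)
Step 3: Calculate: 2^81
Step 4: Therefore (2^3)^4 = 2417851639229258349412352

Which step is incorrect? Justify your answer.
Step 2: Apply tower rule: 2^(3^4)

Step 2 incorrectly states that (a^b)^c = a^(b^c). The correct rule is (a^b)^c = a^(b×c). The actual value is (2^3)^4 = 2^12 = 4096, not 2^81 = 2417851639229258349412352.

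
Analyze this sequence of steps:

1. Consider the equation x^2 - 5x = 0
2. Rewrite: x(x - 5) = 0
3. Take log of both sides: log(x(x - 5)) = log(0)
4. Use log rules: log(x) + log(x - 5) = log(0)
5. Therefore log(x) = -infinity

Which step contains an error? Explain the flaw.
Step 3: Take log of both sides: log(x(x - 5)) = log(0)

Step 3 takes the logarithm of both sides, resulting in log(0) on the right side. The logarithm is only defined for positive numbers; log(0) is undefined (approaches negative infinity). This operation is invalid.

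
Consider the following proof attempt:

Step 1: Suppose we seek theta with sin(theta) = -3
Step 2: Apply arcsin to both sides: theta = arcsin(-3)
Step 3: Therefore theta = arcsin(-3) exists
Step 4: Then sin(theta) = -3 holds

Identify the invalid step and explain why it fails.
Step 2: Apply arcsin to both sides: theta = arcsin(-3)

Step 2 applies arcsin to -3. However, arcsin(x) is only defined for x in [-1, 1] because sin(theta) can only produce values in that range. Since |-3| > 1, arcsin(-3) is undefined. There is no angle whose sine equals -3.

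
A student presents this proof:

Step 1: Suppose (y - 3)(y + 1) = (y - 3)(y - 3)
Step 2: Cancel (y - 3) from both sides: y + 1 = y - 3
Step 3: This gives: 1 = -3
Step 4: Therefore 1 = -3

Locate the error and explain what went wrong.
Step 2: Cancel (y - 3) from both sides: y + 1 = y - 3

Step 2 cancels (y - 3) from both sides. This is only valid if (y - 3) ≠ 0, i.e., y ≠ 3. When y = 3, both sides equal zero regardless of the other factors. The correct approach requires considering y = 3 as a separate case.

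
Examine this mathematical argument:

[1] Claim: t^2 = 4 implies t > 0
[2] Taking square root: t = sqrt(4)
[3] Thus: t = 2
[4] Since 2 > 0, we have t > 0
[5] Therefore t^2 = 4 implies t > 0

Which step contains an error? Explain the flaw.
Step 2: Taking square root: t = sqrt(4)

Step 2 takes the square root and assumes the positive root only. The equation t^2 = 4 actually has two solutions: t = 2 and t = -2. The proof silently assumes t > 0 without justification, then uses this assumption to conclude t > 0, which is circular. The counterexample t = -2 shows the claim is false.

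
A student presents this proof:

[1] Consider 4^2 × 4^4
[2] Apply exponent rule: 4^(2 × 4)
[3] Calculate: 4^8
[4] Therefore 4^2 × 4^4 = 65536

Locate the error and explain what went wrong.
Step 2: Apply exponent rule: 4^(2 × 4)

Step 2 incorrectly states that a^b × a^c = a^(b×c). The correct rule is a^b × a^c = a^(b+c). The actual value is 4^2 × 4^4 = 4^6 = 4096, not 4^8 = 65536.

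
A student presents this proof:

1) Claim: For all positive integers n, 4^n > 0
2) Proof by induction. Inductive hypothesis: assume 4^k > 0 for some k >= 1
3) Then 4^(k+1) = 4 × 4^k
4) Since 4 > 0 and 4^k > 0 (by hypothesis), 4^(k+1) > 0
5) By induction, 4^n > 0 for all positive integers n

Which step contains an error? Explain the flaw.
Step 5: By induction, 4^n > 0 for all positive integers n

Step 5 concludes the proof by induction, but no base case was ever established. A valid induction proof requires: (1) a base case proving 4^1 > 0, and (2) an inductive step showing IF 4^k > 0 THEN 4^(k+1) > 0. Steps 2-4 correctly establish the inductive step, but without the base case the conclusion in step 5 does not follow.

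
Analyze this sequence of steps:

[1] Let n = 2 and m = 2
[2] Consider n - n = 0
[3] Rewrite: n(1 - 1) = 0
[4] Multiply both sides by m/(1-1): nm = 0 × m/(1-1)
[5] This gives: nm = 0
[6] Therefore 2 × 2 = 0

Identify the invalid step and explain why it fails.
Step 4: Multiply both sides by m/(1-1): nm = 0 × m/(1-1)

Step 4 multiplies both sides by m/(1-1). However, 1-1 = 0, so this is multiplication by m/0, which is undefined. We cannot multiply by an undefined expression.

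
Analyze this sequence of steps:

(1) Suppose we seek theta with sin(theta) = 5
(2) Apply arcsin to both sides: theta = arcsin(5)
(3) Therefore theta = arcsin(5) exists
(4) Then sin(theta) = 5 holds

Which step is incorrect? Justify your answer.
Step 2: Apply arcsin to both sides: theta = arcsin(5)

Step 2 applies arcsin to 5. However, arcsin(x) is only defined for x in [-1, 1] because sin(theta) can only produce values in that range. Since |5| > 1, arcsin(5) is undefined. There is no angle whose sine equals 5.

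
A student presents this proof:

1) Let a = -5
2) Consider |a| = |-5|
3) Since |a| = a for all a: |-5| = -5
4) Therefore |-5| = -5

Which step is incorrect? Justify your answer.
Step 3: Since |a| = a for all a: |-5| = -5

Step 3 incorrectly states that |a| = a for all a. The correct definition is |a| = a when a >= 0, and |a| = -a when a < 0. Since -5 < 0, we have |-5| = -(-5) = 5, not -5.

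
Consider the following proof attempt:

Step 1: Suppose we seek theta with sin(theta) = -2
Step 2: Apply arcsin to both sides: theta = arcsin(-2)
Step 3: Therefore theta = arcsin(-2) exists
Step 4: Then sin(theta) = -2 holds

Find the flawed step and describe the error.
Step 2: Apply arcsin to both sides: theta = arcsin(-2)

Step 2 applies arcsin to -2. However, arcsin(x) is only defined for x in [-1, 1] because sin(theta) can only produce values in that range. Since |-2| > 1, arcsin(-2) is undefined. There is no angle whose sine equals -2.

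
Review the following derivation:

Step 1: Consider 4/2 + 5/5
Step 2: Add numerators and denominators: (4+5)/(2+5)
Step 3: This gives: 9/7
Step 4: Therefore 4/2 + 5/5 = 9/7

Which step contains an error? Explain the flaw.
Step 2: Add numerators and denominators: (4+5)/(2+5)

Step 2 incorrectly adds fractions by separately adding numerators and denominators. This is wrong. The correct method requires a common denominator: 4/2 + 5/5 = (4×5 + 5×2)/(2×5) = 30/10 = 3. The method used gives 9/7, which is different.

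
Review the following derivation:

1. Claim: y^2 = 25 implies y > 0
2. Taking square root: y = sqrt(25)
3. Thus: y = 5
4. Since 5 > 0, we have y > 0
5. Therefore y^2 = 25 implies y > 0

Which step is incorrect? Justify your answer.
Step 2: Taking square root: y = sqrt(25)

Step 2 takes the square root and assumes the positive root only. The equation y^2 = 25 actually has two solutions: y = 5 and y = -5. The proof silently assumes y > 0 without justification, then uses this assumption to conclude y > 0, which is circular. The counterexample y = -5 shows the claim is false.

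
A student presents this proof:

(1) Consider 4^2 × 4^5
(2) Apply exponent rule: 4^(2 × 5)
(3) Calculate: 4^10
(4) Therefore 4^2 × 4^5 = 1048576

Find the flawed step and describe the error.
Step 2: Apply exponent rule: 4^(2 × 5)

Step 2 incorrectly states that a^b × a^c = a^(b×c). The correct rule is a^b × a^c = a^(b+c). The actual value is 4^2 × 4^5 = 4^7 = 16384, not 4^10 = 1048576.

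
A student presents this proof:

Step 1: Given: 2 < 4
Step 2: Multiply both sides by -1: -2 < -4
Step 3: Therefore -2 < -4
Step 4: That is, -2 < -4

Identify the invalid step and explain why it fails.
Step 2: Multiply both sides by -1: -2 < -4

Step 2 multiplies both sides by -1 but fails to reverse the inequality sign. When multiplying (or dividing) an inequality by a negative number, the direction must be reversed. Since 2 < 4, we should get -2 > -4, i.e., -2 > -4.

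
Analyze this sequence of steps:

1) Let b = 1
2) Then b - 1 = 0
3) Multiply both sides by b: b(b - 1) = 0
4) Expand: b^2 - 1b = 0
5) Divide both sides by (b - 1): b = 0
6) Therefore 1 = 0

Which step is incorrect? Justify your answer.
Step 5: Divide both sides by (b - 1): b = 0

Step 5 divides both sides by (b - 1). However, since b = 1, we have (b - 1) = 0. Division by zero is undefined, making this step invalid.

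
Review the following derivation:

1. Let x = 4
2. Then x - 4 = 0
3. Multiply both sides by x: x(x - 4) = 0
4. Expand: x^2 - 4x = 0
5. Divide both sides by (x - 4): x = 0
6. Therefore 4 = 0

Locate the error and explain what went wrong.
Step 5: Divide both sides by (x - 4): x = 0

Step 5 divides both sides by (x - 4). However, since x = 4, we have (x - 4) = 0. Division by zero is undefined, making this step invalid.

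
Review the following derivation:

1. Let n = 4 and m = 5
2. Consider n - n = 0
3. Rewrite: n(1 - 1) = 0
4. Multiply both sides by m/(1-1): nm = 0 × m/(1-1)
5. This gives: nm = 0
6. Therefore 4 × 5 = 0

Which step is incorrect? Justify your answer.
Step 4: Multiply both sides by m/(1-1): nm = 0 × m/(1-1)

Step 4 multiplies both sides by m/(1-1). However, 1-1 = 0, so this is multiplication by m/0, which is undefined. We cannot multiply by an undefined expression.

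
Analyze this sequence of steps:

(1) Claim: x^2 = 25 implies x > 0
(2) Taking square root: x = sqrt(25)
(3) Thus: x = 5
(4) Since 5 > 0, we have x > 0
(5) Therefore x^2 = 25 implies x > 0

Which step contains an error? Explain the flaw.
Step 2: Taking square root: x = sqrt(25)

Step 2 takes the square root and assumes the positive root only. The equation x^2 = 25 actually has two solutions: x = 5 and x = -5. The proof silently assumes x > 0 without justification, then uses this assumption to conclude x > 0, which is circular. The counterexample x = -5 shows the claim is false.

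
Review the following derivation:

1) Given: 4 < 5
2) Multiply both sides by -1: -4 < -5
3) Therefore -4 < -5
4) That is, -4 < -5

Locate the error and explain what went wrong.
Step 2: Multiply both sides by -1: -4 < -5

Step 2 multiplies both sides by -1 but fails to reverse the inequality sign. When multiplying (or dividing) an inequality by a negative number, the direction must be reversed. Since 4 < 5, we should get -4 > -5, i.e., -4 > -5.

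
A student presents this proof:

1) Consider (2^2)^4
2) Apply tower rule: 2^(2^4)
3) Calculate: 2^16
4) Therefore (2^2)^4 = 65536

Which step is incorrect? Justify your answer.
Step 2: Apply tower rule: 2^(2^4)

Step 2 incorrectly states that (a^b)^c = a^(b^c). The correct rule is (a^b)^c = a^(b×c). The actual value is (2^2)^4 = 2^8 = 256, not 2^16 = 65536.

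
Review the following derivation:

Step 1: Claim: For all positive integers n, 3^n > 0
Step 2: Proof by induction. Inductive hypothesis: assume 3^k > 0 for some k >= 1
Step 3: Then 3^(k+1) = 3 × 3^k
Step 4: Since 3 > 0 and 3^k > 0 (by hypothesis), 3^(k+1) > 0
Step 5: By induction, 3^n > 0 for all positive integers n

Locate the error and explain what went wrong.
Step 5: By induction, 3^n > 0 for all positive integers n

Step 5 concludes the proof by induction, but no base case was ever established. A valid induction proof requires: (1) a base case proving 3^1 > 0, and (2) an inductive step showing IF 3^k > 0 THEN 3^(k+1) > 0. Steps 2-4 correctly establish the inductive step, but without the base case the conclusion in step 5 does not follow.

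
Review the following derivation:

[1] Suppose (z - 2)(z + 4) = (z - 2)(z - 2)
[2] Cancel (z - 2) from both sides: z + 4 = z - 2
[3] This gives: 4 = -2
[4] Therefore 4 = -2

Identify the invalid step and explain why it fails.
Step 2: Cancel (z - 2) from both sides: z + 4 = z - 2

Step 2 cancels (z - 2) from both sides. This is only valid if (z - 2) ≠ 0, i.e., z ≠ 2. When z = 2, both sides equal zero regardless of the other factors. The correct approach requires considering z = 2 as a separate case.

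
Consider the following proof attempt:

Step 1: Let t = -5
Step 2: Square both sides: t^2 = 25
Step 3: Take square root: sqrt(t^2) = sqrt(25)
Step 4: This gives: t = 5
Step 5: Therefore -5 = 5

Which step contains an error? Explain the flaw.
Step 4: This gives: t = 5

Step 4 incorrectly states that sqrt(t^2) = t. The correct identity is sqrt(t^2) = |t|. Since t = -5 < 0, we have sqrt(t^2) = |-5| = 5, not t = -5.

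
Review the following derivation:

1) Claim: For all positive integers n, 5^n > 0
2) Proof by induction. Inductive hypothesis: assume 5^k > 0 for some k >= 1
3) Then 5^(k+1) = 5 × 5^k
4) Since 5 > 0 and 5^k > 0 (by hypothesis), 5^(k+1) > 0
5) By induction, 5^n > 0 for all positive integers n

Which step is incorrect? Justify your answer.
Step 5: By induction, 5^n > 0 for all positive integers n

Step 5 concludes the proof by induction, but no base case was ever established. A valid induction proof requires: (1) a base case proving 5^1 > 0, and (2) an inductive step showing IF 5^k > 0 THEN 5^(k+1) > 0. Steps 2-4 correctly establish the inductive step, but without the base case the conclusion in step 5 does not follow.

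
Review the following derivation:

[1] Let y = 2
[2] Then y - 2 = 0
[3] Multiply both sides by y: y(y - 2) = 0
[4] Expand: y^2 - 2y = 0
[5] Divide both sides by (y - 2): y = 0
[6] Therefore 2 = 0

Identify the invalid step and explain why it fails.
Step 5: Divide both sides by (y - 2): y = 0

Step 5 divides both sides by (y - 2). However, since y = 2, we have (y - 2) = 0. Division by zero is undefined, making this step invalid.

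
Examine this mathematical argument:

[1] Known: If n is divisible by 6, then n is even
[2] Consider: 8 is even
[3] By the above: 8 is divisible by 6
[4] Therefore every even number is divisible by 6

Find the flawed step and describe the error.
Step 3: By the above: 8 is divisible by 6

Step 3 commits the fallacy of affirming the consequent. The known fact 'divisible by 6 → even' does NOT imply 'even → divisible by 6'. That would be the converse, which is false. For example, 8 is even but 8 ÷ 6 = 1.33, which is not an integer.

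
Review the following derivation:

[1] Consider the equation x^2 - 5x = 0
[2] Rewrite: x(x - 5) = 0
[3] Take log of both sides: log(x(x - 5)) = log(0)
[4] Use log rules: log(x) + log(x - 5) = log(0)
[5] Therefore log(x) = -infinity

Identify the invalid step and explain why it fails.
Step 3: Take log of both sides: log(x(x - 5)) = log(0)

Step 3 takes the logarithm of both sides, resulting in log(0) on the right side. The logarithm is only defined for positive numbers; log(0) is undefined (approaches negative infinity). This operation is invalid.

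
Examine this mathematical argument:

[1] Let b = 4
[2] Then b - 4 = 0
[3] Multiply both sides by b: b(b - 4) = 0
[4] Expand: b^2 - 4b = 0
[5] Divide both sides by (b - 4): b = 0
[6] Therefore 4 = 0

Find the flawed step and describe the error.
Step 5: Divide both sides by (b - 4): b = 0

Step 5 divides both sides by (b - 4). However, since b = 4, we have (b - 4) = 0. Division by zero is undefined, making this step invalid.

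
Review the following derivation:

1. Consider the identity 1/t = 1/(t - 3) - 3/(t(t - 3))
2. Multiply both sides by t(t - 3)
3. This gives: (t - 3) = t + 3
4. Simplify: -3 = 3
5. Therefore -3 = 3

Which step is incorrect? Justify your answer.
Step 3: This gives: (t - 3) = t + 3

Step 3 makes a sign error when clearing denominators. Multiplying -3/(t(t - 3)) by t(t - 3) gives -3, not +3. The correct result is (t - 3) = t - 3, which is trivially true, not (t - 3) = t + 3. (Step 1 is a valid identity: 1/(t - 3) - 3/(t(t - 3)) = (t - 3)/(t(t - 3)) = 1/t.)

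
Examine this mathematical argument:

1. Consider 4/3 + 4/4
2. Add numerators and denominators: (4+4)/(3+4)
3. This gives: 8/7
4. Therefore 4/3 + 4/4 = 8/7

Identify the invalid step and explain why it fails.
Step 2: Add numerators and denominators: (4+4)/(3+4)

Step 2 incorrectly adds fractions by separately adding numerators and denominators. This is wrong. The correct method requires a common denominator: 4/3 + 4/4 = (4×4 + 4×3)/(3×4) = 28/12 = 7/3. The method used gives 8/7, which is different.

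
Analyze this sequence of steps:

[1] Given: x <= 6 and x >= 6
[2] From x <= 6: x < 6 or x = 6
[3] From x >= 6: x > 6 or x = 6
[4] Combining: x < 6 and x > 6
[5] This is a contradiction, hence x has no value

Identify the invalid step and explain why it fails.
Step 4: Combining: x < 6 and x > 6

Step 4 incorrectly combines the conditions. From x <= 6 and x >= 6, the intersection is x = 6. The error treats the 'or' cases as 'and' requirements. The correct conclusion is that x = 6 is the unique solution, not that no solution exists.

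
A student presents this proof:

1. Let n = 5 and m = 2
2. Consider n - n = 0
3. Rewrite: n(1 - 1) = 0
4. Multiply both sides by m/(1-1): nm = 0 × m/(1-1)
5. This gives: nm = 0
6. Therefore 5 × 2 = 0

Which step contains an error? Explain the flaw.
Step 4: Multiply both sides by m/(1-1): nm = 0 × m/(1-1)

Step 4 multiplies both sides by m/(1-1). However, 1-1 = 0, so this is multiplication by m/0, which is undefined. We cannot multiply by an undefined expression.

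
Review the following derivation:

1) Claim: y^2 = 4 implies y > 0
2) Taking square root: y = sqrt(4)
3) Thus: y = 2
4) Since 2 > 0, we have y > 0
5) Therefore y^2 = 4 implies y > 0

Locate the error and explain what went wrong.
Step 2: Taking square root: y = sqrt(4)

Step 2 takes the square root and assumes the positive root only. The equation y^2 = 4 actually has two solutions: y = 2 and y = -2. The proof silently assumes y > 0 without justification, then uses this assumption to conclude y > 0, which is circular. The counterexample y = -2 shows the claim is false.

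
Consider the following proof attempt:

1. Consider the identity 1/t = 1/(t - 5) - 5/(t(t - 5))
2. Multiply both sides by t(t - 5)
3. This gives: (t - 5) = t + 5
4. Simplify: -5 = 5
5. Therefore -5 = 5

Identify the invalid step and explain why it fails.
Step 3: This gives: (t - 5) = t + 5

Step 3 makes a sign error when clearing denominators. Multiplying -5/(t(t - 5)) by t(t - 5) gives -5, not +5. The correct result is (t - 5) = t - 5, which is trivially true, not (t - 5) = t + 5. (Step 1 is a valid identity: 1/(t - 5) - 5/(t(t - 5)) = (t - 5)/(t(t - 5)) = 1/t.)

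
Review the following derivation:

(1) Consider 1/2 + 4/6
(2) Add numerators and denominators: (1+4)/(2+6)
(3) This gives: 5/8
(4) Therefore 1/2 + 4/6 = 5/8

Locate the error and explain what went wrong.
Step 2: Add numerators and denominators: (1+4)/(2+6)

Step 2 incorrectly adds fractions by separately adding numerators and denominators. This is wrong. The correct method requires a common denominator: 1/2 + 4/6 = (1×6 + 4×2)/(2×6) = 14/12 = 7/6. The method used gives 5/8, which is different.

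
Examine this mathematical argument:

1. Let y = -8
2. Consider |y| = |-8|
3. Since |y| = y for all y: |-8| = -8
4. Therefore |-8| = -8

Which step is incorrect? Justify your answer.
Step 3: Since |y| = y for all y: |-8| = -8

Step 3 incorrectly states that |y| = y for all y. The correct definition is |y| = y when y >= 0, and |y| = -y when y < 0. Since -8 < 0, we have |-8| = -(-8) = 8, not -8.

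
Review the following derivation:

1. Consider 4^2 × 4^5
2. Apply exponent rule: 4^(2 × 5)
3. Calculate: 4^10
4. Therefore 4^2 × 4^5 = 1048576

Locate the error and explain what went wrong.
Step 2: Apply exponent rule: 4^(2 × 5)

Step 2 incorrectly states that a^b × a^c = a^(b×c). The correct rule is a^b × a^c = a^(b+c). The actual value is 4^2 × 4^5 = 4^7 = 16384, not 4^10 = 1048576.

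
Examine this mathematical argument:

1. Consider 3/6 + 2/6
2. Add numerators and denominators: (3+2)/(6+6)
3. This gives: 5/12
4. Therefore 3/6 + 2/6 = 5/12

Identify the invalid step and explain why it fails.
Step 2: Add numerators and denominators: (3+2)/(6+6)

Step 2 incorrectly adds fractions by separately adding numerators and denominators. This is wrong. The correct method requires a common denominator: 3/6 + 2/6 = (3×6 + 2×6)/(6×6) = 30/36 = 5/6. The method used gives 5/12, which is different.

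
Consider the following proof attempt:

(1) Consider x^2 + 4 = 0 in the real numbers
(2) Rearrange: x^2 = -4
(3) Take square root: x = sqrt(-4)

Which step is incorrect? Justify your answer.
Step 3: Take square root: x = sqrt(-4)

Step 3 takes the square root of -4, which is negative. In the real number system, the square root of a negative number is undefined. The equation x^2 + 4 = 0 has no real solutions. Square roots of negative numbers only exist in the complex numbers.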